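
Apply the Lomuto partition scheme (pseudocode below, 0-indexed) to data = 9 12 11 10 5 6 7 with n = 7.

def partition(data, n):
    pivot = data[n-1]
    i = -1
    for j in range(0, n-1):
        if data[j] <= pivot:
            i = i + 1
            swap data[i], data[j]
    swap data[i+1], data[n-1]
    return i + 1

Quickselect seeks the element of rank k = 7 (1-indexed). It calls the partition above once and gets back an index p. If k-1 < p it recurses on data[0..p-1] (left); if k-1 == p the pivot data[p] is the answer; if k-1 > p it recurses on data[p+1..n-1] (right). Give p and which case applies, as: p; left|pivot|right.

pivot = data[6] = 7; i = -1
j=0: data[0]=9 > 7 → no swap
j=1: data[1]=12 > 7 → no swap
j=2: data[2]=11 > 7 → no swap
j=3: data[3]=10 > 7 → no swap
j=4: data[4]=5 ≤ 7 → i=0, swap data[0],data[4] → 5 12 11 10 9 6 7
j=5: data[5]=6 ≤ 7 → i=1, swap data[1],data[5] → 5 6 11 10 9 12 7
final swap data[2],data[6] → 5 6 7 10 9 12 11; return 2
p = 2; k-1 = 6 > 2 ⇒ right

2; right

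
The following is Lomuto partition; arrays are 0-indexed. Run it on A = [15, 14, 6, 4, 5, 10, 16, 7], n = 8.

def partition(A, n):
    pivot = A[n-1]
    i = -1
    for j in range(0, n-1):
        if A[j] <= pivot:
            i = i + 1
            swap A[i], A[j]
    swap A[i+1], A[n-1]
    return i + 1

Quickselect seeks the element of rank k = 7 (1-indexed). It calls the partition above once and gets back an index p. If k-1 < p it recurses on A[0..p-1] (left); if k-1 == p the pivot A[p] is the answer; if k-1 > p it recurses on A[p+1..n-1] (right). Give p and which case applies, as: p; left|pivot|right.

3; right

pivot=7, i=-1
j=0: 15>7, skip
j=1: 14>7, skip
j=2: 6≤7, i=0, swap(0,2) ⇒ [6, 14, 15, 4, 5, 10, 16, 7]
j=3: 4≤7, i=1, swap(1,3) ⇒ [6, 4, 15, 14, 5, 10, 16, 7]
j=4: 5≤7, i=2, swap(2,4) ⇒ [6, 4, 5, 14, 15, 10, 16, 7]
j=5: 10>7, skip
j=6: 16>7, skip
swap(3,7) ⇒ [6, 4, 5, 7, 15, 10, 16, 14]; return 3
p = 3; k-1 = 6 > 3 ⇒ right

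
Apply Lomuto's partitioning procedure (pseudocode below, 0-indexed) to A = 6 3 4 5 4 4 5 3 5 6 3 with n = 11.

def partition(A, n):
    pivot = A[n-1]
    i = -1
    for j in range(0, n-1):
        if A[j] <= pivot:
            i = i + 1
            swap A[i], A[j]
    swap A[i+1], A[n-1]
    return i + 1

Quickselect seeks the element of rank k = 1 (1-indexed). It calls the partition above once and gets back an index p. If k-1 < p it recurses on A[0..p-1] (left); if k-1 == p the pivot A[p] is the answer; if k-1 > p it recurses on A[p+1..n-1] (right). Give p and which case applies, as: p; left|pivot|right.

pivot = A[10] = 3; i = -1
j=0: A[0]=6 > 3 → no swap
j=1: A[1]=3 ≤ 3 → i=0, swap A[0],A[1] → 3 6 4 5 4 4 5 3 5 6 3
j=2: A[2]=4 > 3 → no swap
j=3: A[3]=5 > 3 → no swap
j=4: A[4]=4 > 3 → no swap
j=5: A[5]=4 > 3 → no swap
j=6: A[6]=5 > 3 → no swap
j=7: A[7]=3 ≤ 3 → i=1, swap A[1],A[7] → 3 3 4 5 4 4 5 6 5 6 3
j=8: A[8]=5 > 3 → no swap
j=9: A[9]=6 > 3 → no swap
final swap A[2],A[10] → 3 3 3 5 4 4 5 6 5 6 4; return 2
p = 2; k-1 = 0 < 2 ⇒ left

2; left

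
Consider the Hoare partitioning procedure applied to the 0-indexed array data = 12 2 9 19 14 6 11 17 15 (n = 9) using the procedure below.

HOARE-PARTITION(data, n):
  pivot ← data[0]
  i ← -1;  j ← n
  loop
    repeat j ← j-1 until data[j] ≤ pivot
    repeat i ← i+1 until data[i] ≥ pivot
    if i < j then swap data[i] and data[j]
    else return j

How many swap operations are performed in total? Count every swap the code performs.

pivot = data[0] = 12; i = -1, j = 9
j→6 (data[6]=11≤12), i→0 (data[0]=12≥12); i<j, swap → 11 2 9 19 14 6 12 17 15
j→5 (data[5]=6≤12), i→3 (data[3]=19≥12); i<j, swap → 11 2 9 6 14 19 12 17 15
j→3, i→4; i≥j, return j=3. data = 11 2 9 6 14 19 12 17 15

2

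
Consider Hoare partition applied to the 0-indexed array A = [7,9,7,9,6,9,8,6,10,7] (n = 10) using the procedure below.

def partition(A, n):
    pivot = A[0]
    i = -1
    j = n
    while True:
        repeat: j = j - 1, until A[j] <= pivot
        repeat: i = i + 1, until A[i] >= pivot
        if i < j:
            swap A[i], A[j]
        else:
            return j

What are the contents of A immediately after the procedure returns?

pivot = A[0] = 7; i = -1, j = 10
j→9 (A[9]=7≤7), i→0 (A[0]=7≥7); i<j, swap → [7,9,7,9,6,9,8,6,10,7]
j→7 (A[7]=6≤7), i→1 (A[1]=9≥7); i<j, swap → [7,6,7,9,6,9,8,9,10,7]
j→4 (A[4]=6≤7), i→2 (A[2]=7≥7); i<j, swap → [7,6,6,9,7,9,8,9,10,7]
j→2, i→3; i≥j, return j=2. A = [7,6,6,9,7,9,8,9,10,7]

[7,6,6,9,7,9,8,9,10,7]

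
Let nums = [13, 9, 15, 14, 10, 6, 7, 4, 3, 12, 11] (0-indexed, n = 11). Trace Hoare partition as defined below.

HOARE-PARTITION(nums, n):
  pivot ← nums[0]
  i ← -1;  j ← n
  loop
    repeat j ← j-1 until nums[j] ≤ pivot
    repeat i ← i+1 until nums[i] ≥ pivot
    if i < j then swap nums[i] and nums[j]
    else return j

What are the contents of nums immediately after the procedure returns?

pivot = nums[0] = 13; i = -1, j = 11
j→10 (nums[10]=11≤13), i→0 (nums[0]=13≥13); i<j, swap → [11, 9, 15, 14, 10, 6, 7, 4, 3, 12, 13]
j→9 (nums[9]=12≤13), i→2 (nums[2]=15≥13); i<j, swap → [11, 9, 12, 14, 10, 6, 7, 4, 3, 15, 13]
j→8 (nums[8]=3≤13), i→3 (nums[3]=14≥13); i<j, swap → [11, 9, 12, 3, 10, 6, 7, 4, 14, 15, 13]
j→7, i→8; i≥j, return j=7. nums = [11, 9, 12, 3, 10, 6, 7, 4, 14, 15, 13]

[11, 9, 12, 3, 10, 6, 7, 4, 14, 15, 13]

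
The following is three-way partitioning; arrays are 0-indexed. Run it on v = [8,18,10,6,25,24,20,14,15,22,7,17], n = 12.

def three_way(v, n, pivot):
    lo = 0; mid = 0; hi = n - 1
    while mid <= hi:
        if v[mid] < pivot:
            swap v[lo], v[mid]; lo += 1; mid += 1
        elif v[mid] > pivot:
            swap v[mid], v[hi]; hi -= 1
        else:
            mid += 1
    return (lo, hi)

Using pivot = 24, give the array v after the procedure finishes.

[8,18,10,6,17,20,14,15,22,7,24,25]

pivot = 24; lo=0, mid=0, hi=11
v[mid]=8<24: swap v[0],v[0]; lo=1,mid=1 → [8,18,10,6,25,24,20,14,15,22,7,17]
v[mid]=18<24: swap v[1],v[1]; lo=2,mid=2 → [8,18,10,6,25,24,20,14,15,22,7,17]
v[mid]=10<24: swap v[2],v[2]; lo=3,mid=3 → [8,18,10,6,25,24,20,14,15,22,7,17]
v[mid]=6<24: swap v[3],v[3]; lo=4,mid=4 → [8,18,10,6,25,24,20,14,15,22,7,17]
v[mid]=25>24: swap v[4],v[11]; hi=10 → [8,18,10,6,17,24,20,14,15,22,7,25]
v[mid]=17<24: swap v[4],v[4]; lo=5,mid=5 → [8,18,10,6,17,24,20,14,15,22,7,25]
v[mid]=24=24: mid=6
v[mid]=20<24: swap v[5],v[6]; lo=6,mid=7 → [8,18,10,6,17,20,24,14,15,22,7,25]
v[mid]=14<24: swap v[6],v[7]; lo=7,mid=8 → [8,18,10,6,17,20,14,24,15,22,7,25]
v[mid]=15<24: swap v[7],v[8]; lo=8,mid=9 → [8,18,10,6,17,20,14,15,24,22,7,25]
v[mid]=22<24: swap v[8],v[9]; lo=9,mid=10 → [8,18,10,6,17,20,14,15,22,24,7,25]
v[mid]=7<24: swap v[9],v[10]; lo=10,mid=11 → [8,18,10,6,17,20,14,15,22,7,24,25]
end: lo=10, hi=10; v = [8,18,10,6,17,20,14,15,22,7,24,25]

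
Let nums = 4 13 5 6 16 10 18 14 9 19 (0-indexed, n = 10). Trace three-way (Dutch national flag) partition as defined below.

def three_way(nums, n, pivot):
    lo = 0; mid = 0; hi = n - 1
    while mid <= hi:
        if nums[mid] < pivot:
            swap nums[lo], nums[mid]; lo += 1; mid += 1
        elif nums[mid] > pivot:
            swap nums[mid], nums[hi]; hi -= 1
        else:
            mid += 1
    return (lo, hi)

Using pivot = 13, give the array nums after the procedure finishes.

pivot = 13; lo=0, mid=0, hi=9
nums[mid]=4<13: swap nums[0],nums[0]; lo=1,mid=1 → 4 13 5 6 16 10 18 14 9 19
nums[mid]=13=13: mid=2
nums[mid]=5<13: swap nums[1],nums[2]; lo=2,mid=3 → 4 5 13 6 16 10 18 14 9 19
nums[mid]=6<13: swap nums[2],nums[3]; lo=3,mid=4 → 4 5 6 13 16 10 18 14 9 19
nums[mid]=16>13: swap nums[4],nums[9]; hi=8 → 4 5 6 13 19 10 18 14 9 16
nums[mid]=19>13: swap nums[4],nums[8]; hi=7 → 4 5 6 13 9 10 18 14 19 16
nums[mid]=9<13: swap nums[3],nums[4]; lo=4,mid=5 → 4 5 6 9 13 10 18 14 19 16
nums[mid]=10<13: swap nums[4],nums[5]; lo=5,mid=6 → 4 5 6 9 10 13 18 14 19 16
nums[mid]=18>13: swap nums[6],nums[7]; hi=6 → 4 5 6 9 10 13 14 18 19 16
nums[mid]=14>13: swap nums[6],nums[6]; hi=5 → 4 5 6 9 10 13 14 18 19 16
end: lo=5, hi=5; nums = 4 5 6 9 10 13 14 18 19 16

4 5 6 9 10 13 14 18 19 16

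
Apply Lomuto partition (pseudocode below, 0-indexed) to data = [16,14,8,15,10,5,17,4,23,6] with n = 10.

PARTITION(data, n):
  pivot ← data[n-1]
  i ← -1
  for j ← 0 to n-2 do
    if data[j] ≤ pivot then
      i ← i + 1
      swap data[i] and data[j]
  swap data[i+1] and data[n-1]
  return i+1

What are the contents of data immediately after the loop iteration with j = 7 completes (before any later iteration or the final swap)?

[5,4,8,15,10,16,17,14,23,6]

pivot = data[9] = 6; i = -1
j=0: data[0]=16 > 6 → no swap
j=1: data[1]=14 > 6 → no swap
j=2: data[2]=8 > 6 → no swap
j=3: data[3]=15 > 6 → no swap
j=4: data[4]=10 > 6 → no swap
j=5: data[5]=5 ≤ 6 → i=0, swap data[0],data[5] → [5,14,8,15,10,16,17,4,23,6]
j=6: data[6]=17 > 6 → no swap
j=7: data[7]=4 ≤ 6 → i=1, swap data[1],data[7] → [5,4,8,15,10,16,17,14,23,6]
(after j=7) data = [5,4,8,15,10,16,17,14,23,6]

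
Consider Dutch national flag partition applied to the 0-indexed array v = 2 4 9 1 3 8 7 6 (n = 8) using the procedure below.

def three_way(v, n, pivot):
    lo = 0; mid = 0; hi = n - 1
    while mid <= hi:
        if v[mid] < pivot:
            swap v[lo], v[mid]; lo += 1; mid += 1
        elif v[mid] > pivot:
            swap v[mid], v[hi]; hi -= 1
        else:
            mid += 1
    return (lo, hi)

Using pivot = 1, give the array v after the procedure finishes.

lo=0 mid=0 hi=7
2>1: swap(0,7), hi=6 ⇒ 6 4 9 1 3 8 7 2
6>1: swap(0,6), hi=5 ⇒ 7 4 9 1 3 8 6 2
7>1: swap(0,5), hi=4 ⇒ 8 4 9 1 3 7 6 2
8>1: swap(0,4), hi=3 ⇒ 3 4 9 1 8 7 6 2
3>1: swap(0,3), hi=2 ⇒ 1 4 9 3 8 7 6 2
1=1: mid=1
4>1: swap(1,2), hi=1 ⇒ 1 9 4 3 8 7 6 2
9>1: swap(1,1), hi=0 ⇒ 1 9 4 3 8 7 6 2
done. lo=0 hi=0; v=1 9 4 3 8 7 6 2

1 9 4 3 8 7 6 2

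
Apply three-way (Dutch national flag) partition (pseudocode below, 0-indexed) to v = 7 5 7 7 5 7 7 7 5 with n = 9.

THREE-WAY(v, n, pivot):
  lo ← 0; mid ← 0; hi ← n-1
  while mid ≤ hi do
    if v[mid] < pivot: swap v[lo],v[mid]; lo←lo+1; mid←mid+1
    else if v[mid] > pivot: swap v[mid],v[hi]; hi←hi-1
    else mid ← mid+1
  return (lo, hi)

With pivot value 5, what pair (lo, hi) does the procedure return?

(0, 2)

pivot = 5; lo=0, mid=0, hi=8
v[mid]=7>5: swap v[0],v[8]; hi=7 → 5 5 7 7 5 7 7 7 7
v[mid]=5=5: mid=1
v[mid]=5=5: mid=2
v[mid]=7>5: swap v[2],v[7]; hi=6 → 5 5 7 7 5 7 7 7 7
v[mid]=7>5: swap v[2],v[6]; hi=5 → 5 5 7 7 5 7 7 7 7
v[mid]=7>5: swap v[2],v[5]; hi=4 → 5 5 7 7 5 7 7 7 7
v[mid]=7>5: swap v[2],v[4]; hi=3 → 5 5 5 7 7 7 7 7 7
v[mid]=5=5: mid=3
v[mid]=7>5: swap v[3],v[3]; hi=2 → 5 5 5 7 7 7 7 7 7
end: lo=0, hi=2; v = 5 5 5 7 7 7 7 7 7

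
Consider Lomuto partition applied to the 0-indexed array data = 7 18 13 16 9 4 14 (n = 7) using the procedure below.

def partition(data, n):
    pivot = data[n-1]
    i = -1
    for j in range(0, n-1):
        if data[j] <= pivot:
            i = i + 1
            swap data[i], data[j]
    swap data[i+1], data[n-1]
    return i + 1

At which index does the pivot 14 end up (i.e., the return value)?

4

pivot = data[6] = 14; i = -1
j=0: data[0]=7 ≤ 14 → i=0, swap data[0],data[0] (no change) → 7 18 13 16 9 4 14
j=1: data[1]=18 > 14 → no swap
j=2: data[2]=13 ≤ 14 → i=1, swap data[1],data[2] → 7 13 18 16 9 4 14
j=3: data[3]=16 > 14 → no swap
j=4: data[4]=9 ≤ 14 → i=2, swap data[2],data[4] → 7 13 9 16 18 4 14
j=5: data[5]=4 ≤ 14 → i=3, swap data[3],data[5] → 7 13 9 4 18 16 14
final swap data[4],data[6] → 7 13 9 4 14 16 18; return 4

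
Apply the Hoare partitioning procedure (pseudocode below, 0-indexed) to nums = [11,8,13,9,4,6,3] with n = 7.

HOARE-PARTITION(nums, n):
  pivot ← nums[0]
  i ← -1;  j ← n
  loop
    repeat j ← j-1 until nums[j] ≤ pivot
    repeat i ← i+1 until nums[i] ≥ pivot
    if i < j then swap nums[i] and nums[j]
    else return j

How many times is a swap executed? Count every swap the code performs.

2

pivot=11
j stops at 6 (3), i stops at 0 (11); swap ⇒ [3,8,13,9,4,6,11]
j stops at 5 (6), i stops at 2 (13); swap ⇒ [3,8,6,9,4,13,11]
j stops at 4, i stops at 5; i≥j ⇒ return 4. nums=[3,8,6,9,4,13,11]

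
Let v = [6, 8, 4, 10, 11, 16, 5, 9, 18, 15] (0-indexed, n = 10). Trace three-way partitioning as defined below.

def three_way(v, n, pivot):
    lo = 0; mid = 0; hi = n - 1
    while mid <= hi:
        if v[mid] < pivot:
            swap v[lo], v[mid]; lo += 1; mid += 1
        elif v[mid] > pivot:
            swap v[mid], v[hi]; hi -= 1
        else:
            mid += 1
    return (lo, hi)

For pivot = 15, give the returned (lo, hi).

(7, 7)

lo=0 mid=0 hi=9
6<15: swap(0,0), lo=1 mid=1 ⇒ [6, 8, 4, 10, 11, 16, 5, 9, 18, 15]
8<15: swap(1,1), lo=2 mid=2 ⇒ [6, 8, 4, 10, 11, 16, 5, 9, 18, 15]
4<15: swap(2,2), lo=3 mid=3 ⇒ [6, 8, 4, 10, 11, 16, 5, 9, 18, 15]
10<15: swap(3,3), lo=4 mid=4 ⇒ [6, 8, 4, 10, 11, 16, 5, 9, 18, 15]
11<15: swap(4,4), lo=5 mid=5 ⇒ [6, 8, 4, 10, 11, 16, 5, 9, 18, 15]
16>15: swap(5,9), hi=8 ⇒ [6, 8, 4, 10, 11, 15, 5, 9, 18, 16]
15=15: mid=6
5<15: swap(5,6), lo=6 mid=7 ⇒ [6, 8, 4, 10, 11, 5, 15, 9, 18, 16]
9<15: swap(6,7), lo=7 mid=8 ⇒ [6, 8, 4, 10, 11, 5, 9, 15, 18, 16]
18>15: swap(8,8), hi=7 ⇒ [6, 8, 4, 10, 11, 5, 9, 15, 18, 16]
done. lo=7 hi=7; v=[6, 8, 4, 10, 11, 5, 9, 15, 18, 16]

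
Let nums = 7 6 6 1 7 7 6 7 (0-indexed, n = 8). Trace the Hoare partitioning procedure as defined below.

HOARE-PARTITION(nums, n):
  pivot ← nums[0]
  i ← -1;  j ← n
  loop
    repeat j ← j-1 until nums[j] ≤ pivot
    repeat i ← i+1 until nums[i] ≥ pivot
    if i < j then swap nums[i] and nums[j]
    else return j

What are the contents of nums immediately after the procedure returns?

7 6 6 1 6 7 7 7

pivot = nums[0] = 7; i = -1, j = 8
j→7 (nums[7]=7≤7), i→0 (nums[0]=7≥7); i<j, swap → 7 6 6 1 7 7 6 7
j→6 (nums[6]=6≤7), i→4 (nums[4]=7≥7); i<j, swap → 7 6 6 1 6 7 7 7
j→5, i→5; i≥j, return j=5. nums = 7 6 6 1 6 7 7 7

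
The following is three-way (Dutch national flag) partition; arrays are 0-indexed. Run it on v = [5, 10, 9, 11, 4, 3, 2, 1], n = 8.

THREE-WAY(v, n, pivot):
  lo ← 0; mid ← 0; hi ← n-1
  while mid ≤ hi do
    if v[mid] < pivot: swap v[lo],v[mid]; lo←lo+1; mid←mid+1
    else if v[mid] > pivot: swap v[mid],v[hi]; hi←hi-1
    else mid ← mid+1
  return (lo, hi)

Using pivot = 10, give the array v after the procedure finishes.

[5, 9, 1, 4, 3, 2, 10, 11]

lo=0 mid=0 hi=7
5<10: swap(0,0), lo=1 mid=1 ⇒ [5, 10, 9, 11, 4, 3, 2, 1]
10=10: mid=2
9<10: swap(1,2), lo=2 mid=3 ⇒ [5, 9, 10, 11, 4, 3, 2, 1]
11>10: swap(3,7), hi=6 ⇒ [5, 9, 10, 1, 4, 3, 2, 11]
1<10: swap(2,3), lo=3 mid=4 ⇒ [5, 9, 1, 10, 4, 3, 2, 11]
4<10: swap(3,4), lo=4 mid=5 ⇒ [5, 9, 1, 4, 10, 3, 2, 11]
3<10: swap(4,5), lo=5 mid=6 ⇒ [5, 9, 1, 4, 3, 10, 2, 11]
2<10: swap(5,6), lo=6 mid=7 ⇒ [5, 9, 1, 4, 3, 2, 10, 11]
done. lo=6 hi=6; v=[5, 9, 1, 4, 3, 2, 10, 11]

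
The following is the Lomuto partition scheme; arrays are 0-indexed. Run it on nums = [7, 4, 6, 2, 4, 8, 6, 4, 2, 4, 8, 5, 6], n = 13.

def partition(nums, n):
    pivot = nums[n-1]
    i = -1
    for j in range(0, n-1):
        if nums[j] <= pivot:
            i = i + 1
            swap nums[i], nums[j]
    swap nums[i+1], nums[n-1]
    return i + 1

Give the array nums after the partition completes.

pivot = nums[12] = 6; i = -1
j=0: nums[0]=7 > 6 → no swap
j=1: nums[1]=4 ≤ 6 → i=0, swap nums[0],nums[1] → [4, 7, 6, 2, 4, 8, 6, 4, 2, 4, 8, 5, 6]
j=2: nums[2]=6 ≤ 6 → i=1, swap nums[1],nums[2] → [4, 6, 7, 2, 4, 8, 6, 4, 2, 4, 8, 5, 6]
j=3: nums[3]=2 ≤ 6 → i=2, swap nums[2],nums[3] → [4, 6, 2, 7, 4, 8, 6, 4, 2, 4, 8, 5, 6]
j=4: nums[4]=4 ≤ 6 → i=3, swap nums[3],nums[4] → [4, 6, 2, 4, 7, 8, 6, 4, 2, 4, 8, 5, 6]
j=5: nums[5]=8 > 6 → no swap
j=6: nums[6]=6 ≤ 6 → i=4, swap nums[4],nums[6] → [4, 6, 2, 4, 6, 8, 7, 4, 2, 4, 8, 5, 6]
j=7: nums[7]=4 ≤ 6 → i=5, swap nums[5],nums[7] → [4, 6, 2, 4, 6, 4, 7, 8, 2, 4, 8, 5, 6]
j=8: nums[8]=2 ≤ 6 → i=6, swap nums[6],nums[8] → [4, 6, 2, 4, 6, 4, 2, 8, 7, 4, 8, 5, 6]
j=9: nums[9]=4 ≤ 6 → i=7, swap nums[7],nums[9] → [4, 6, 2, 4, 6, 4, 2, 4, 7, 8, 8, 5, 6]
j=10: nums[10]=8 > 6 → no swap
j=11: nums[11]=5 ≤ 6 → i=8, swap nums[8],nums[11] → [4, 6, 2, 4, 6, 4, 2, 4, 5, 8, 8, 7, 6]
final swap nums[9],nums[12] → [4, 6, 2, 4, 6, 4, 2, 4, 5, 6, 8, 7, 8]; return 9

[4, 6, 2, 4, 6, 4, 2, 4, 5, 6, 8, 7, 8]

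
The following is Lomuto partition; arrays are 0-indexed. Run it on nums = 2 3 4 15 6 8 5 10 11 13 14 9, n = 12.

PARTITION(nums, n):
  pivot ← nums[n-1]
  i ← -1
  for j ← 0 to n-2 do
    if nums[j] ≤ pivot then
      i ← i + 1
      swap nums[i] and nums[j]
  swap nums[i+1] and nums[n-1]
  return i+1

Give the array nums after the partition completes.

2 3 4 6 8 5 9 10 11 13 14 15

pivot = nums[11] = 9; i = -1
j=0: nums[0]=2 ≤ 9 → i=0, swap nums[0],nums[0] (no change) → 2 3 4 15 6 8 5 10 11 13 14 9
j=1: nums[1]=3 ≤ 9 → i=1, swap nums[1],nums[1] (no change) → 2 3 4 15 6 8 5 10 11 13 14 9
j=2: nums[2]=4 ≤ 9 → i=2, swap nums[2],nums[2] (no change) → 2 3 4 15 6 8 5 10 11 13 14 9
j=3: nums[3]=15 > 9 → no swap
j=4: nums[4]=6 ≤ 9 → i=3, swap nums[3],nums[4] → 2 3 4 6 15 8 5 10 11 13 14 9
j=5: nums[5]=8 ≤ 9 → i=4, swap nums[4],nums[5] → 2 3 4 6 8 15 5 10 11 13 14 9
j=6: nums[6]=5 ≤ 9 → i=5, swap nums[5],nums[6] → 2 3 4 6 8 5 15 10 11 13 14 9
j=7: nums[7]=10 > 9 → no swap
j=8: nums[8]=11 > 9 → no swap
j=9: nums[9]=13 > 9 → no swap
j=10: nums[10]=14 > 9 → no swap
final swap nums[6],nums[11] → 2 3 4 6 8 5 9 10 11 13 14 15; return 6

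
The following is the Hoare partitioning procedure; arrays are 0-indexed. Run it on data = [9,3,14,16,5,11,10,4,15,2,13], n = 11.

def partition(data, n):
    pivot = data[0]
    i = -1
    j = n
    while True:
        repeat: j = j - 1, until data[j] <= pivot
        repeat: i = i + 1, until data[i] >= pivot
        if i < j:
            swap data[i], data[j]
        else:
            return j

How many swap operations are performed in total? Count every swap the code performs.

pivot = data[0] = 9; i = -1, j = 11
j→9 (data[9]=2≤9), i→0 (data[0]=9≥9); i<j, swap → [2,3,14,16,5,11,10,4,15,9,13]
j→7 (data[7]=4≤9), i→2 (data[2]=14≥9); i<j, swap → [2,3,4,16,5,11,10,14,15,9,13]
j→4 (data[4]=5≤9), i→3 (data[3]=16≥9); i<j, swap → [2,3,4,5,16,11,10,14,15,9,13]
j→3, i→4; i≥j, return j=3. data = [2,3,4,5,16,11,10,14,15,9,13]

3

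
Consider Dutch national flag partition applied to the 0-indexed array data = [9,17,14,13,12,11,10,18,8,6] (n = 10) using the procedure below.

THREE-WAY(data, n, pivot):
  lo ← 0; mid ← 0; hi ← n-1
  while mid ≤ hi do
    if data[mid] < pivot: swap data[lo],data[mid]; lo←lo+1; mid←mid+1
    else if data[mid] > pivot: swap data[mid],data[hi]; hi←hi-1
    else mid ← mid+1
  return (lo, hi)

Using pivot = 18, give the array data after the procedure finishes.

[9,17,14,13,12,11,10,8,6,18]

pivot = 18; lo=0, mid=0, hi=9
data[mid]=9<18: swap data[0],data[0]; lo=1,mid=1 → [9,17,14,13,12,11,10,18,8,6]
data[mid]=17<18: swap data[1],data[1]; lo=2,mid=2 → [9,17,14,13,12,11,10,18,8,6]
data[mid]=14<18: swap data[2],data[2]; lo=3,mid=3 → [9,17,14,13,12,11,10,18,8,6]
data[mid]=13<18: swap data[3],data[3]; lo=4,mid=4 → [9,17,14,13,12,11,10,18,8,6]
data[mid]=12<18: swap data[4],data[4]; lo=5,mid=5 → [9,17,14,13,12,11,10,18,8,6]
data[mid]=11<18: swap data[5],data[5]; lo=6,mid=6 → [9,17,14,13,12,11,10,18,8,6]
data[mid]=10<18: swap data[6],data[6]; lo=7,mid=7 → [9,17,14,13,12,11,10,18,8,6]
data[mid]=18=18: mid=8
data[mid]=8<18: swap data[7],data[8]; lo=8,mid=9 → [9,17,14,13,12,11,10,8,18,6]
data[mid]=6<18: swap data[8],data[9]; lo=9,mid=10 → [9,17,14,13,12,11,10,8,6,18]
end: lo=9, hi=9; data = [9,17,14,13,12,11,10,8,6,18]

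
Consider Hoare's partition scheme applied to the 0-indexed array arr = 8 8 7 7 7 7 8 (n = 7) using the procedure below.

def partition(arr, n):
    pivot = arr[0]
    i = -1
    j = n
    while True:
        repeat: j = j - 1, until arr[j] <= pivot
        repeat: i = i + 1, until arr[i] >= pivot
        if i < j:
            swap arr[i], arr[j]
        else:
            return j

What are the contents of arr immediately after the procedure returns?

8 7 7 7 7 8 8

pivot = arr[0] = 8; i = -1, j = 7
j→6 (arr[6]=8≤8), i→0 (arr[0]=8≥8); i<j, swap → 8 8 7 7 7 7 8
j→5 (arr[5]=7≤8), i→1 (arr[1]=8≥8); i<j, swap → 8 7 7 7 7 8 8
j→4, i→5; i≥j, return j=4. arr = 8 7 7 7 7 8 8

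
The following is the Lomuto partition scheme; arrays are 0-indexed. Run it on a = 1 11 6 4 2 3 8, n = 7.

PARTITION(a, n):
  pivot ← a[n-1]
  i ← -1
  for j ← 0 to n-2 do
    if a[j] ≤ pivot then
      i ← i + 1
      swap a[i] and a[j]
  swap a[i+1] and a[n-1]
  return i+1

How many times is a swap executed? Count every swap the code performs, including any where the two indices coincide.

6

pivot=8, i=-1
j=0: 1≤8, i=0, swap(0,0) ⇒ 1 11 6 4 2 3 8
j=1: 11>8, skip
j=2: 6≤8, i=1, swap(1,2) ⇒ 1 6 11 4 2 3 8
j=3: 4≤8, i=2, swap(2,3) ⇒ 1 6 4 11 2 3 8
j=4: 2≤8, i=3, swap(3,4) ⇒ 1 6 4 2 11 3 8
j=5: 3≤8, i=4, swap(4,5) ⇒ 1 6 4 2 3 11 8
swap(5,6) ⇒ 1 6 4 2 3 8 11; return 5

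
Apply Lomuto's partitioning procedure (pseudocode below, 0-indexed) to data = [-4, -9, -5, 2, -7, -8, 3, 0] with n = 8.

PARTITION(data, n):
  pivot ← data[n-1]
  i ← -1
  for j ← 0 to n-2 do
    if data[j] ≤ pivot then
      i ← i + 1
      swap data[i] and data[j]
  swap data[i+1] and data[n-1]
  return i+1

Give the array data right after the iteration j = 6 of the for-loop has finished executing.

[-4, -9, -5, -7, -8, 2, 3, 0]

pivot=0, i=-1
j=0: -4≤0, i=0, swap(0,0) ⇒ [-4, -9, -5, 2, -7, -8, 3, 0]
j=1: -9≤0, i=1, swap(1,1) ⇒ [-4, -9, -5, 2, -7, -8, 3, 0]
j=2: -5≤0, i=2, swap(2,2) ⇒ [-4, -9, -5, 2, -7, -8, 3, 0]
j=3: 2>0, skip
j=4: -7≤0, i=3, swap(3,4) ⇒ [-4, -9, -5, -7, 2, -8, 3, 0]
j=5: -8≤0, i=4, swap(4,5) ⇒ [-4, -9, -5, -7, -8, 2, 3, 0]
j=6: 3>0, skip
(after j=6) data = [-4, -9, -5, -7, -8, 2, 3, 0]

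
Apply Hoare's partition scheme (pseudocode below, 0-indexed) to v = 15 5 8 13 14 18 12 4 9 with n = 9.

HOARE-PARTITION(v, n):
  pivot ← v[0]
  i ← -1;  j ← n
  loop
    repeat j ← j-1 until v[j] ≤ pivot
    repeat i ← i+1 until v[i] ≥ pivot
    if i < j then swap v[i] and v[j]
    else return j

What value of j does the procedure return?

pivot = v[0] = 15; i = -1, j = 9
j→8 (v[8]=9≤15), i→0 (v[0]=15≥15); i<j, swap → 9 5 8 13 14 18 12 4 15
j→7 (v[7]=4≤15), i→5 (v[5]=18≥15); i<j, swap → 9 5 8 13 14 4 12 18 15
j→6, i→7; i≥j, return j=6. v = 9 5 8 13 14 4 12 18 15

6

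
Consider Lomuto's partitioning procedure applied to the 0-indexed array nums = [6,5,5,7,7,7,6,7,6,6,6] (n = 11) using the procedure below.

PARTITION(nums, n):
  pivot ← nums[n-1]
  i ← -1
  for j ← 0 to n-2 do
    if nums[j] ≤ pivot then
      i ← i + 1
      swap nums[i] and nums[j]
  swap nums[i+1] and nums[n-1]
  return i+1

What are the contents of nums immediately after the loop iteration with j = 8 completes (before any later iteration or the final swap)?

[6,5,5,6,6,7,7,7,7,6,6]

pivot=6, i=-1
j=0: 6≤6, i=0, swap(0,0) ⇒ [6,5,5,7,7,7,6,7,6,6,6]
j=1: 5≤6, i=1, swap(1,1) ⇒ [6,5,5,7,7,7,6,7,6,6,6]
j=2: 5≤6, i=2, swap(2,2) ⇒ [6,5,5,7,7,7,6,7,6,6,6]
j=3: 7>6, skip
j=4: 7>6, skip
j=5: 7>6, skip
j=6: 6≤6, i=3, swap(3,6) ⇒ [6,5,5,6,7,7,7,7,6,6,6]
j=7: 7>6, skip
j=8: 6≤6, i=4, swap(4,8) ⇒ [6,5,5,6,6,7,7,7,7,6,6]
(after j=8) nums = [6,5,5,6,6,7,7,7,7,6,6]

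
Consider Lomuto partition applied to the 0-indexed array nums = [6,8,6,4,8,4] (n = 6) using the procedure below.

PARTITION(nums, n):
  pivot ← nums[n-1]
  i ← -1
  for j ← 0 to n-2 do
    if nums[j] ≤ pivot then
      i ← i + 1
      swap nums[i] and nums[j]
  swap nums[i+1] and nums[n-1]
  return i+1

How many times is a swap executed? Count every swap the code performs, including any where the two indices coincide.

2

pivot = nums[5] = 4; i = -1
j=0: nums[0]=6 > 4 → no swap
j=1: nums[1]=8 > 4 → no swap
j=2: nums[2]=6 > 4 → no swap
j=3: nums[3]=4 ≤ 4 → i=0, swap nums[0],nums[3] → [4,8,6,6,8,4]
j=4: nums[4]=8 > 4 → no swap
final swap nums[1],nums[5] → [4,4,6,6,8,8]; return 1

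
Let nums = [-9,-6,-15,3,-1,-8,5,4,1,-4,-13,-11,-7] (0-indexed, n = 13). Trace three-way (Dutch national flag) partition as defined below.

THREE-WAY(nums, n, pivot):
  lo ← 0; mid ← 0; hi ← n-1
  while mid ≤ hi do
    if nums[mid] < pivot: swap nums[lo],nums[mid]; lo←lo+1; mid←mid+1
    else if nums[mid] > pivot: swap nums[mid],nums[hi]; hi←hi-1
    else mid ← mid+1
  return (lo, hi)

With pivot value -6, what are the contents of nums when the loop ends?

pivot = -6; lo=0, mid=0, hi=12
nums[mid]=-9<-6: swap nums[0],nums[0]; lo=1,mid=1 → [-9,-6,-15,3,-1,-8,5,4,1,-4,-13,-11,-7]
nums[mid]=-6=-6: mid=2
nums[mid]=-15<-6: swap nums[1],nums[2]; lo=2,mid=3 → [-9,-15,-6,3,-1,-8,5,4,1,-4,-13,-11,-7]
nums[mid]=3>-6: swap nums[3],nums[12]; hi=11 → [-9,-15,-6,-7,-1,-8,5,4,1,-4,-13,-11,3]
nums[mid]=-7<-6: swap nums[2],nums[3]; lo=3,mid=4 → [-9,-15,-7,-6,-1,-8,5,4,1,-4,-13,-11,3]
nums[mid]=-1>-6: swap nums[4],nums[11]; hi=10 → [-9,-15,-7,-6,-11,-8,5,4,1,-4,-13,-1,3]
nums[mid]=-11<-6: swap nums[3],nums[4]; lo=4,mid=5 → [-9,-15,-7,-11,-6,-8,5,4,1,-4,-13,-1,3]
nums[mid]=-8<-6: swap nums[4],nums[5]; lo=5,mid=6 → [-9,-15,-7,-11,-8,-6,5,4,1,-4,-13,-1,3]
nums[mid]=5>-6: swap nums[6],nums[10]; hi=9 → [-9,-15,-7,-11,-8,-6,-13,4,1,-4,5,-1,3]
nums[mid]=-13<-6: swap nums[5],nums[6]; lo=6,mid=7 → [-9,-15,-7,-11,-8,-13,-6,4,1,-4,5,-1,3]
nums[mid]=4>-6: swap nums[7],nums[9]; hi=8 → [-9,-15,-7,-11,-8,-13,-6,-4,1,4,5,-1,3]
nums[mid]=-4>-6: swap nums[7],nums[8]; hi=7 → [-9,-15,-7,-11,-8,-13,-6,1,-4,4,5,-1,3]
nums[mid]=1>-6: swap nums[7],nums[7]; hi=6 → [-9,-15,-7,-11,-8,-13,-6,1,-4,4,5,-1,3]
end: lo=6, hi=6; nums = [-9,-15,-7,-11,-8,-13,-6,1,-4,4,5,-1,3]

[-9,-15,-7,-11,-8,-13,-6,1,-4,4,5,-1,3]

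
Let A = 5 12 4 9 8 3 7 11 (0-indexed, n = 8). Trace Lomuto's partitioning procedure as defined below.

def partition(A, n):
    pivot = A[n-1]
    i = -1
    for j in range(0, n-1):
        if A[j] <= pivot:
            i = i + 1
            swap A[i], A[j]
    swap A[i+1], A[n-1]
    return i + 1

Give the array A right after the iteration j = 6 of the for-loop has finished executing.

5 4 9 8 3 7 12 11

pivot = A[7] = 11; i = -1
j=0: A[0]=5 ≤ 11 → i=0, swap A[0],A[0] (no change) → 5 12 4 9 8 3 7 11
j=1: A[1]=12 > 11 → no swap
j=2: A[2]=4 ≤ 11 → i=1, swap A[1],A[2] → 5 4 12 9 8 3 7 11
j=3: A[3]=9 ≤ 11 → i=2, swap A[2],A[3] → 5 4 9 12 8 3 7 11
j=4: A[4]=8 ≤ 11 → i=3, swap A[3],A[4] → 5 4 9 8 12 3 7 11
j=5: A[5]=3 ≤ 11 → i=4, swap A[4],A[5] → 5 4 9 8 3 12 7 11
j=6: A[6]=7 ≤ 11 → i=5, swap A[5],A[6] → 5 4 9 8 3 7 12 11
(after j=6) A = 5 4 9 8 3 7 12 11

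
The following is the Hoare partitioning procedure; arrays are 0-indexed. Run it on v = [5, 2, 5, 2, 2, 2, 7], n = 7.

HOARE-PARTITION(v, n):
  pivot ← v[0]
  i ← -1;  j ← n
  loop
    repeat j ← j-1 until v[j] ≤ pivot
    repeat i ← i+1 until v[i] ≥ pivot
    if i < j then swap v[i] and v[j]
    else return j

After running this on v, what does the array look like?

[2, 2, 2, 2, 5, 5, 7]

pivot = v[0] = 5; i = -1, j = 7
j→5 (v[5]=2≤5), i→0 (v[0]=5≥5); i<j, swap → [2, 2, 5, 2, 2, 5, 7]
j→4 (v[4]=2≤5), i→2 (v[2]=5≥5); i<j, swap → [2, 2, 2, 2, 5, 5, 7]
j→3, i→4; i≥j, return j=3. v = [2, 2, 2, 2, 5, 5, 7]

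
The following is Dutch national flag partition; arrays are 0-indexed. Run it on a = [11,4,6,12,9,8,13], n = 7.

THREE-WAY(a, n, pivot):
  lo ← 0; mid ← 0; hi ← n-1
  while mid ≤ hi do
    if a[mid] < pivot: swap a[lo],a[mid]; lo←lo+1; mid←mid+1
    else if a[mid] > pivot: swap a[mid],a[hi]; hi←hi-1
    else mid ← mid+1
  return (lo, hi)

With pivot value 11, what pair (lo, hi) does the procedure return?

lo=0 mid=0 hi=6
11=11: mid=1
4<11: swap(0,1), lo=1 mid=2 ⇒ [4,11,6,12,9,8,13]
6<11: swap(1,2), lo=2 mid=3 ⇒ [4,6,11,12,9,8,13]
12>11: swap(3,6), hi=5 ⇒ [4,6,11,13,9,8,12]
13>11: swap(3,5), hi=4 ⇒ [4,6,11,8,9,13,12]
8<11: swap(2,3), lo=3 mid=4 ⇒ [4,6,8,11,9,13,12]
9<11: swap(3,4), lo=4 mid=5 ⇒ [4,6,8,9,11,13,12]
done. lo=4 hi=4; a=[4,6,8,9,11,13,12]

(4, 4)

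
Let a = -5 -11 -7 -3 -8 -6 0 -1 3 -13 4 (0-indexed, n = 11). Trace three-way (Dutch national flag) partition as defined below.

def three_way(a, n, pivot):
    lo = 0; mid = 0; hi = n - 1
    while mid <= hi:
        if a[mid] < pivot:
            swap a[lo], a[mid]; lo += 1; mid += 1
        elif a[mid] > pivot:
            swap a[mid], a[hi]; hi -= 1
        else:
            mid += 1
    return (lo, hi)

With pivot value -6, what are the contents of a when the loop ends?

-13 -11 -7 -8 -6 0 -1 3 -3 4 -5

pivot = -6; lo=0, mid=0, hi=10
a[mid]=-5>-6: swap a[0],a[10]; hi=9 → 4 -11 -7 -3 -8 -6 0 -1 3 -13 -5
a[mid]=4>-6: swap a[0],a[9]; hi=8 → -13 -11 -7 -3 -8 -6 0 -1 3 4 -5
a[mid]=-13<-6: swap a[0],a[0]; lo=1,mid=1 → -13 -11 -7 -3 -8 -6 0 -1 3 4 -5
a[mid]=-11<-6: swap a[1],a[1]; lo=2,mid=2 → -13 -11 -7 -3 -8 -6 0 -1 3 4 -5
a[mid]=-7<-6: swap a[2],a[2]; lo=3,mid=3 → -13 -11 -7 -3 -8 -6 0 -1 3 4 -5
a[mid]=-3>-6: swap a[3],a[8]; hi=7 → -13 -11 -7 3 -8 -6 0 -1 -3 4 -5
a[mid]=3>-6: swap a[3],a[7]; hi=6 → -13 -11 -7 -1 -8 -6 0 3 -3 4 -5
a[mid]=-1>-6: swap a[3],a[6]; hi=5 → -13 -11 -7 0 -8 -6 -1 3 -3 4 -5
a[mid]=0>-6: swap a[3],a[5]; hi=4 → -13 -11 -7 -6 -8 0 -1 3 -3 4 -5
a[mid]=-6=-6: mid=4
a[mid]=-8<-6: swap a[3],a[4]; lo=4,mid=5 → -13 -11 -7 -8 -6 0 -1 3 -3 4 -5
end: lo=4, hi=4; a = -13 -11 -7 -8 -6 0 -1 3 -3 4 -5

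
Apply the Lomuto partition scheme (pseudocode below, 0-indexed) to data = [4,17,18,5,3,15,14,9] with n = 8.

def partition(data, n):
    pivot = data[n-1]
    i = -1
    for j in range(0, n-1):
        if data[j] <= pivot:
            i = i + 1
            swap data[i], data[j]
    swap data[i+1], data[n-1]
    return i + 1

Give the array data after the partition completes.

pivot = data[7] = 9; i = -1
j=0: data[0]=4 ≤ 9 → i=0, swap data[0],data[0] (no change) → [4,17,18,5,3,15,14,9]
j=1: data[1]=17 > 9 → no swap
j=2: data[2]=18 > 9 → no swap
j=3: data[3]=5 ≤ 9 → i=1, swap data[1],data[3] → [4,5,18,17,3,15,14,9]
j=4: data[4]=3 ≤ 9 → i=2, swap data[2],data[4] → [4,5,3,17,18,15,14,9]
j=5: data[5]=15 > 9 → no swap
j=6: data[6]=14 > 9 → no swap
final swap data[3],data[7] → [4,5,3,9,18,15,14,17]; return 3

[4,5,3,9,18,15,14,17]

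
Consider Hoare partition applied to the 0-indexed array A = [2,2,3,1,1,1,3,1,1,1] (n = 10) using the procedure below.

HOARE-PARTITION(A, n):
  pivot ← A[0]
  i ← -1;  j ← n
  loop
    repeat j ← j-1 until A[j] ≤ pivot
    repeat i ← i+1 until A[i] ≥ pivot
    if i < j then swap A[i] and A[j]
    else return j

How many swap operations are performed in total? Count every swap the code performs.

3

pivot = A[0] = 2; i = -1, j = 10
j→9 (A[9]=1≤2), i→0 (A[0]=2≥2); i<j, swap → [1,2,3,1,1,1,3,1,1,2]
j→8 (A[8]=1≤2), i→1 (A[1]=2≥2); i<j, swap → [1,1,3,1,1,1,3,1,2,2]
j→7 (A[7]=1≤2), i→2 (A[2]=3≥2); i<j, swap → [1,1,1,1,1,1,3,3,2,2]
j→5, i→6; i≥j, return j=5. A = [1,1,1,1,1,1,3,3,2,2]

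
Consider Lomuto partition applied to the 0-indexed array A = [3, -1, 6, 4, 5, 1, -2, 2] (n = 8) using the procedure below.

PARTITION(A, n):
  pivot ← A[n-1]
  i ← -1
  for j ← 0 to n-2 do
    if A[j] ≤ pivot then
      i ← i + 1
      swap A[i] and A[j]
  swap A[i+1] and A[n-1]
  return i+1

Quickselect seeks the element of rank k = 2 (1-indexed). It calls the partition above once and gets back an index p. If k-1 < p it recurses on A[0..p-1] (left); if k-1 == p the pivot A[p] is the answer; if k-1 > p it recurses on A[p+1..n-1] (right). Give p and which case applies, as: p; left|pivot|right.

pivot=2, i=-1
j=0: 3>2, skip
j=1: -1≤2, i=0, swap(0,1) ⇒ [-1, 3, 6, 4, 5, 1, -2, 2]
j=2: 6>2, skip
j=3: 4>2, skip
j=4: 5>2, skip
j=5: 1≤2, i=1, swap(1,5) ⇒ [-1, 1, 6, 4, 5, 3, -2, 2]
j=6: -2≤2, i=2, swap(2,6) ⇒ [-1, 1, -2, 4, 5, 3, 6, 2]
swap(3,7) ⇒ [-1, 1, -2, 2, 5, 3, 6, 4]; return 3
p = 3; k-1 = 1 < 3 ⇒ left

3; left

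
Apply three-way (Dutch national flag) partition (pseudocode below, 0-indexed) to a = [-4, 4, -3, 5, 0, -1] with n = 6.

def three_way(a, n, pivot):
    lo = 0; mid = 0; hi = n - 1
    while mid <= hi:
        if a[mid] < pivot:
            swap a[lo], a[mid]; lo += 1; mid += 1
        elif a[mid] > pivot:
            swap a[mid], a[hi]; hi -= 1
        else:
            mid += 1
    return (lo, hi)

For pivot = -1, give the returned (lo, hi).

(2, 2)

pivot = -1; lo=0, mid=0, hi=5
a[mid]=-4<-1: swap a[0],a[0]; lo=1,mid=1 → [-4, 4, -3, 5, 0, -1]
a[mid]=4>-1: swap a[1],a[5]; hi=4 → [-4, -1, -3, 5, 0, 4]
a[mid]=-1=-1: mid=2
a[mid]=-3<-1: swap a[1],a[2]; lo=2,mid=3 → [-4, -3, -1, 5, 0, 4]
a[mid]=5>-1: swap a[3],a[4]; hi=3 → [-4, -3, -1, 0, 5, 4]
a[mid]=0>-1: swap a[3],a[3]; hi=2 → [-4, -3, -1, 0, 5, 4]
end: lo=2, hi=2; a = [-4, -3, -1, 0, 5, 4]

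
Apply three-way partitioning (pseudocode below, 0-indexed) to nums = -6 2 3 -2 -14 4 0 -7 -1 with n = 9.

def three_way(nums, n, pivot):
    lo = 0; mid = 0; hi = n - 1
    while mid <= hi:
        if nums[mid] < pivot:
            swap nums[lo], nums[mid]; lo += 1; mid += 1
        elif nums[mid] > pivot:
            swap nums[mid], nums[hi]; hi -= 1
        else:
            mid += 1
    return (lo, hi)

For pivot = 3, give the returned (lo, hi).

pivot = 3; lo=0, mid=0, hi=8
nums[mid]=-6<3: swap nums[0],nums[0]; lo=1,mid=1 → -6 2 3 -2 -14 4 0 -7 -1
nums[mid]=2<3: swap nums[1],nums[1]; lo=2,mid=2 → -6 2 3 -2 -14 4 0 -7 -1
nums[mid]=3=3: mid=3
nums[mid]=-2<3: swap nums[2],nums[3]; lo=3,mid=4 → -6 2 -2 3 -14 4 0 -7 -1
nums[mid]=-14<3: swap nums[3],nums[4]; lo=4,mid=5 → -6 2 -2 -14 3 4 0 -7 -1
nums[mid]=4>3: swap nums[5],nums[8]; hi=7 → -6 2 -2 -14 3 -1 0 -7 4
nums[mid]=-1<3: swap nums[4],nums[5]; lo=5,mid=6 → -6 2 -2 -14 -1 3 0 -7 4
nums[mid]=0<3: swap nums[5],nums[6]; lo=6,mid=7 → -6 2 -2 -14 -1 0 3 -7 4
nums[mid]=-7<3: swap nums[6],nums[7]; lo=7,mid=8 → -6 2 -2 -14 -1 0 -7 3 4
end: lo=7, hi=7; nums = -6 2 -2 -14 -1 0 -7 3 4

(7, 7)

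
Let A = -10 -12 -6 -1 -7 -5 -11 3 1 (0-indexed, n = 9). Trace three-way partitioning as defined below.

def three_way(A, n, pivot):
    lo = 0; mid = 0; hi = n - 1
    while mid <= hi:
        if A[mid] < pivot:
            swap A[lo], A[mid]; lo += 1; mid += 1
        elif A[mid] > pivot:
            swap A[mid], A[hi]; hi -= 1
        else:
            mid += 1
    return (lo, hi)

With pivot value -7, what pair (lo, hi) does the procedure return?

(3, 3)

lo=0 mid=0 hi=8
-10<-7: swap(0,0), lo=1 mid=1 ⇒ -10 -12 -6 -1 -7 -5 -11 3 1
-12<-7: swap(1,1), lo=2 mid=2 ⇒ -10 -12 -6 -1 -7 -5 -11 3 1
-6>-7: swap(2,8), hi=7 ⇒ -10 -12 1 -1 -7 -5 -11 3 -6
1>-7: swap(2,7), hi=6 ⇒ -10 -12 3 -1 -7 -5 -11 1 -6
3>-7: swap(2,6), hi=5 ⇒ -10 -12 -11 -1 -7 -5 3 1 -6
-11<-7: swap(2,2), lo=3 mid=3 ⇒ -10 -12 -11 -1 -7 -5 3 1 -6
-1>-7: swap(3,5), hi=4 ⇒ -10 -12 -11 -5 -7 -1 3 1 -6
-5>-7: swap(3,4), hi=3 ⇒ -10 -12 -11 -7 -5 -1 3 1 -6
-7=-7: mid=4
done. lo=3 hi=3; A=-10 -12 -11 -7 -5 -1 3 1 -6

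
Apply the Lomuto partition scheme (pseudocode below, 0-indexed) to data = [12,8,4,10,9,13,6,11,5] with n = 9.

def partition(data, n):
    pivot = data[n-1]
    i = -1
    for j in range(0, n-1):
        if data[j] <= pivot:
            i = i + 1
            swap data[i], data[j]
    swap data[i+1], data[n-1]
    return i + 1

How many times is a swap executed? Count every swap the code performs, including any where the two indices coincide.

2

pivot = data[8] = 5; i = -1
j=0: data[0]=12 > 5 → no swap
j=1: data[1]=8 > 5 → no swap
j=2: data[2]=4 ≤ 5 → i=0, swap data[0],data[2] → [4,8,12,10,9,13,6,11,5]
j=3: data[3]=10 > 5 → no swap
j=4: data[4]=9 > 5 → no swap
j=5: data[5]=13 > 5 → no swap
j=6: data[6]=6 > 5 → no swap
j=7: data[7]=11 > 5 → no swap
final swap data[1],data[8] → [4,5,12,10,9,13,6,11,8]; return 1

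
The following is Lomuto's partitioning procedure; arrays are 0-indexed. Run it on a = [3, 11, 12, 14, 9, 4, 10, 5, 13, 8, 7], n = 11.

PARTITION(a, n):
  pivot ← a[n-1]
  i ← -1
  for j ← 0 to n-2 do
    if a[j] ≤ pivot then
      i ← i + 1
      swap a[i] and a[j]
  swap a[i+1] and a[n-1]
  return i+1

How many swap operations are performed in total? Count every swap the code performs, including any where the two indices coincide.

pivot = a[10] = 7; i = -1
j=0: a[0]=3 ≤ 7 → i=0, swap a[0],a[0] (no change) → [3, 11, 12, 14, 9, 4, 10, 5, 13, 8, 7]
j=1: a[1]=11 > 7 → no swap
j=2: a[2]=12 > 7 → no swap
j=3: a[3]=14 > 7 → no swap
j=4: a[4]=9 > 7 → no swap
j=5: a[5]=4 ≤ 7 → i=1, swap a[1],a[5] → [3, 4, 12, 14, 9, 11, 10, 5, 13, 8, 7]
j=6: a[6]=10 > 7 → no swap
j=7: a[7]=5 ≤ 7 → i=2, swap a[2],a[7] → [3, 4, 5, 14, 9, 11, 10, 12, 13, 8, 7]
j=8: a[8]=13 > 7 → no swap
j=9: a[9]=8 > 7 → no swap
final swap a[3],a[10] → [3, 4, 5, 7, 9, 11, 10, 12, 13, 8, 14]; return 3

4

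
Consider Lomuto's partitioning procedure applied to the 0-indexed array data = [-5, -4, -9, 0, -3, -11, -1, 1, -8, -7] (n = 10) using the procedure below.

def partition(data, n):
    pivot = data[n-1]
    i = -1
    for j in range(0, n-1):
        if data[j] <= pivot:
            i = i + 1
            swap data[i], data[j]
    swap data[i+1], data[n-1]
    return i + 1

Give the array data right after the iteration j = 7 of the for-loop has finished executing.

pivot=-7, i=-1
j=0: -5>-7, skip
j=1: -4>-7, skip
j=2: -9≤-7, i=0, swap(0,2) ⇒ [-9, -4, -5, 0, -3, -11, -1, 1, -8, -7]
j=3: 0>-7, skip
j=4: -3>-7, skip
j=5: -11≤-7, i=1, swap(1,5) ⇒ [-9, -11, -5, 0, -3, -4, -1, 1, -8, -7]
j=6: -1>-7, skip
j=7: 1>-7, skip
(after j=7) data = [-9, -11, -5, 0, -3, -4, -1, 1, -8, -7]

[-9, -11, -5, 0, -3, -4, -1, 1, -8, -7]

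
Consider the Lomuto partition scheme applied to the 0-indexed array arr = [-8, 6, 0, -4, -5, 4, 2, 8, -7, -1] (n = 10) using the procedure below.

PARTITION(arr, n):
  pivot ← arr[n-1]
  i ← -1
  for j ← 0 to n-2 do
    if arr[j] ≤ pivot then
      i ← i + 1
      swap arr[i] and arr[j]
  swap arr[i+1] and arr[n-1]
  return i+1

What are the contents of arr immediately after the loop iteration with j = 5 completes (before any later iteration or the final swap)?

pivot=-1, i=-1
j=0: -8≤-1, i=0, swap(0,0) ⇒ [-8, 6, 0, -4, -5, 4, 2, 8, -7, -1]
j=1: 6>-1, skip
j=2: 0>-1, skip
j=3: -4≤-1, i=1, swap(1,3) ⇒ [-8, -4, 0, 6, -5, 4, 2, 8, -7, -1]
j=4: -5≤-1, i=2, swap(2,4) ⇒ [-8, -4, -5, 6, 0, 4, 2, 8, -7, -1]
j=5: 4>-1, skip
(after j=5) arr = [-8, -4, -5, 6, 0, 4, 2, 8, -7, -1]

[-8, -4, -5, 6, 0, 4, 2, 8, -7, -1]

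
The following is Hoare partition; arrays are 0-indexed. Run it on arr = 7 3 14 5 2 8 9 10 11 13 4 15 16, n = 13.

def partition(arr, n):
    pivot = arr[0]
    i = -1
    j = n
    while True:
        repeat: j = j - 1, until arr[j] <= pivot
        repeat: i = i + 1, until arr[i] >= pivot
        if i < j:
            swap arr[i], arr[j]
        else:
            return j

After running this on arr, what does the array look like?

pivot = arr[0] = 7; i = -1, j = 13
j→10 (arr[10]=4≤7), i→0 (arr[0]=7≥7); i<j, swap → 4 3 14 5 2 8 9 10 11 13 7 15 16
j→4 (arr[4]=2≤7), i→2 (arr[2]=14≥7); i<j, swap → 4 3 2 5 14 8 9 10 11 13 7 15 16
j→3, i→4; i≥j, return j=3. arr = 4 3 2 5 14 8 9 10 11 13 7 15 16

4 3 2 5 14 8 9 10 11 13 7 15 16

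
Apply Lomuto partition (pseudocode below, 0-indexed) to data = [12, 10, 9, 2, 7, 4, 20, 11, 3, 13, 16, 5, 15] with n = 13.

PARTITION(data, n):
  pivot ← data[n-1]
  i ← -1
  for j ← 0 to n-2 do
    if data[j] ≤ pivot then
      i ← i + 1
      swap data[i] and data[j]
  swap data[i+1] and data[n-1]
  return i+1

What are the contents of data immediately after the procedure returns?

[12, 10, 9, 2, 7, 4, 11, 3, 13, 5, 15, 20, 16]

pivot=15, i=-1
j=0: 12≤15, i=0, swap(0,0) ⇒ [12, 10, 9, 2, 7, 4, 20, 11, 3, 13, 16, 5, 15]
j=1: 10≤15, i=1, swap(1,1) ⇒ [12, 10, 9, 2, 7, 4, 20, 11, 3, 13, 16, 5, 15]
j=2: 9≤15, i=2, swap(2,2) ⇒ [12, 10, 9, 2, 7, 4, 20, 11, 3, 13, 16, 5, 15]
j=3: 2≤15, i=3, swap(3,3) ⇒ [12, 10, 9, 2, 7, 4, 20, 11, 3, 13, 16, 5, 15]
j=4: 7≤15, i=4, swap(4,4) ⇒ [12, 10, 9, 2, 7, 4, 20, 11, 3, 13, 16, 5, 15]
j=5: 4≤15, i=5, swap(5,5) ⇒ [12, 10, 9, 2, 7, 4, 20, 11, 3, 13, 16, 5, 15]
j=6: 20>15, skip
j=7: 11≤15, i=6, swap(6,7) ⇒ [12, 10, 9, 2, 7, 4, 11, 20, 3, 13, 16, 5, 15]
j=8: 3≤15, i=7, swap(7,8) ⇒ [12, 10, 9, 2, 7, 4, 11, 3, 20, 13, 16, 5, 15]
j=9: 13≤15, i=8, swap(8,9) ⇒ [12, 10, 9, 2, 7, 4, 11, 3, 13, 20, 16, 5, 15]
j=10: 16>15, skip
j=11: 5≤15, i=9, swap(9,11) ⇒ [12, 10, 9, 2, 7, 4, 11, 3, 13, 5, 16, 20, 15]
swap(10,12) ⇒ [12, 10, 9, 2, 7, 4, 11, 3, 13, 5, 15, 20, 16]; return 10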